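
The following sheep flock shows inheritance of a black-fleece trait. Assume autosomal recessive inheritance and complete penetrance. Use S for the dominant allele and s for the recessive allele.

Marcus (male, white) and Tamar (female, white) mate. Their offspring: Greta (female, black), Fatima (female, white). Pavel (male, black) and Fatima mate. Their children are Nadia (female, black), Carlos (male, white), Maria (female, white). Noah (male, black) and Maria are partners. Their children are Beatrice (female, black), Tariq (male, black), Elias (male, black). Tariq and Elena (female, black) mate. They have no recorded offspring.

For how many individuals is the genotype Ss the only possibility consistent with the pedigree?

Obligate heterozygotes: Marcus is white so carries S and passed s to Greta (ss), so Marcus is Ss; Tamar is white so carries S and passed s to Greta (ss), so Tamar is Ss; Fatima is white so carries S and passed s to Nadia (ss), so Fatima is Ss; Carlos is white so carries S and received s from Pavel (ss), so Carlos is Ss; Maria is white so carries S and received s from Pavel (ss), so Maria is Ss.
Every other individual is either homozygous by phenotype or has at least one consistent homozygous assignment, so the count is 5.

5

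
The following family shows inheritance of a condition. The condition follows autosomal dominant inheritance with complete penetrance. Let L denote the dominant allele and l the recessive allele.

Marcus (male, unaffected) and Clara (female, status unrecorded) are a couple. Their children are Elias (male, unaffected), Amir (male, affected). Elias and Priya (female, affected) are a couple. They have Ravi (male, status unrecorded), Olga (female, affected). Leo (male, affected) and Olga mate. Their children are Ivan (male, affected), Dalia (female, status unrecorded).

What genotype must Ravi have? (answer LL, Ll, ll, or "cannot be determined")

Ravi's phenotype is unrecorded, and no parent or child forces a single allele at both positions; consistent genotype assignments exist with Ravi as Ll or ll.

cannot be determined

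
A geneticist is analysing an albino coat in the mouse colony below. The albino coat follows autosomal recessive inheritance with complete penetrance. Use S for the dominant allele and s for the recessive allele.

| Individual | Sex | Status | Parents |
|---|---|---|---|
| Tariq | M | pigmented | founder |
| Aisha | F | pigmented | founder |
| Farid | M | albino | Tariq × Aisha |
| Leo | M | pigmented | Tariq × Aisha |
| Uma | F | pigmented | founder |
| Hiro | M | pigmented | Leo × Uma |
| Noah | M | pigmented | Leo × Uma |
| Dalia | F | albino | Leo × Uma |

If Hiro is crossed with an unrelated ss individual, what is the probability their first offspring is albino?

Leo is pigmented so carries S and passed s to Dalia (ss), so Leo is Ss.
Uma is pigmented so carries S and passed s to Dalia (ss), so Uma is Ss.
Hiro is a pigmented offspring of Leo (Ss) × Uma (Ss), whose cross gives 1/4 SS : 1/2 Ss : 1/4 ss; conditioning on being pigmented, Hiro is SS with probability 1/3, Ss with probability 2/3.
Summing over parental genotype combinations, P(offspring is albino) = 2/3·1/2 = 1/3.

1/3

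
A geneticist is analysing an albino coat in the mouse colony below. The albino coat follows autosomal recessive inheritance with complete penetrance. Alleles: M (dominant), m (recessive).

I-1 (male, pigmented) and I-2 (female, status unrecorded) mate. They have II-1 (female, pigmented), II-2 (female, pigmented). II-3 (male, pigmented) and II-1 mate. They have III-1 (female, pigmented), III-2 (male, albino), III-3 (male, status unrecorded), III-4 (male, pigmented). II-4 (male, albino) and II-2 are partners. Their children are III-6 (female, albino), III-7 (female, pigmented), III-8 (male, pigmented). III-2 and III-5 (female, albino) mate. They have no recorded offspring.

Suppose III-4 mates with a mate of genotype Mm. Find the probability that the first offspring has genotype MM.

II-3 is pigmented so carries M and passed m to III-2 (mm), so II-3 is Mm.
II-1 is pigmented so carries M and passed m to III-2 (mm), so II-1 is Mm.
III-4 is a pigmented offspring of II-3 (Mm) × II-1 (Mm), whose cross gives 1/4 MM : 1/2 Mm : 1/4 mm; conditioning on being pigmented, III-4 is MM with probability 1/3, Mm with probability 2/3.
Summing over parental genotype combinations, P(offspring has genotype MM) = 1/3·1/2 + 2/3·1/4 = 1/3.

1/3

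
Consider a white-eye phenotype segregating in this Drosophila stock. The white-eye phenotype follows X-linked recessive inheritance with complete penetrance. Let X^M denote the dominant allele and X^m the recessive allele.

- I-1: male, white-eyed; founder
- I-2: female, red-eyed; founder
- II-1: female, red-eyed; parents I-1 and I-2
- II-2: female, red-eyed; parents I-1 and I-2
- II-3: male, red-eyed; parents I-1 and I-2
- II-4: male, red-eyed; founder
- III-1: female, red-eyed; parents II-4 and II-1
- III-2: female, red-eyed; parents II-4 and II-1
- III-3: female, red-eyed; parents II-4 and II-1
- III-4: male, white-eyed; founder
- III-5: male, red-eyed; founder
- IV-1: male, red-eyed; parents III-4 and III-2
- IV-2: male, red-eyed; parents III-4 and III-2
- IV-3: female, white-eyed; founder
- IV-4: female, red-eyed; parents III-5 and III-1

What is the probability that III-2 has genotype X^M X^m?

1/5

II-4 is red-eyed, so II-4 is X^M Y.
II-1 is red-eyed so carries M and received m from I-1 (X^m Y), so II-1 is X^M X^m.
Their cross gives offspring ratios 1/2 X^M X^M : 1/2 X^M X^m. Conditioning on III-2 being red-eyed, P(X^M X^m) = 1/2 / 1 = 1/2 before taking III-2's own offspring into account.
III-4 is white-eyed, so III-4 is X^m Y.
Now use III-2's offspring. Probability of each recorded status — red-eyed son IV-1: 1/2 if III-2 is X^M X^m, 1 if X^M X^M; red-eyed son IV-2: 1/2 if III-2 is X^M X^m, 1 if X^M X^M.
Bayes: P(X^M X^m) = 1/2·1/4 / (1/2·1/4 + 1/2·1) = 1/5.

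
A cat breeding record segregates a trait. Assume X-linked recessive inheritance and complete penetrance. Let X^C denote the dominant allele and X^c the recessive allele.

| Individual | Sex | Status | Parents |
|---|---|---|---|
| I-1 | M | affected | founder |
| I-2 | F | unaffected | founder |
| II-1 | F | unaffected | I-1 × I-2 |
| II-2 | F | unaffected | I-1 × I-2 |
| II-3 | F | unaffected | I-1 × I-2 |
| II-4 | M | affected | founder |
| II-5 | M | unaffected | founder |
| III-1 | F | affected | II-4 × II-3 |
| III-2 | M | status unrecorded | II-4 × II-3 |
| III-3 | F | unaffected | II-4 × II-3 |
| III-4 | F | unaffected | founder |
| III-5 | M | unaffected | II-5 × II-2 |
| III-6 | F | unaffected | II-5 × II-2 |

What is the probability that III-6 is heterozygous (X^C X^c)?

1/2

II-5 is unaffected, so II-5 is X^C Y.
II-2 is unaffected so carries C and received c from I-1 (X^c Y), so II-2 is X^C X^c.
Their cross gives offspring ratios 1/2 X^C X^C : 1/2 X^C X^c. Conditioning on III-6 being unaffected, P(X^C X^c) = 1/2 / 1 = 1/2.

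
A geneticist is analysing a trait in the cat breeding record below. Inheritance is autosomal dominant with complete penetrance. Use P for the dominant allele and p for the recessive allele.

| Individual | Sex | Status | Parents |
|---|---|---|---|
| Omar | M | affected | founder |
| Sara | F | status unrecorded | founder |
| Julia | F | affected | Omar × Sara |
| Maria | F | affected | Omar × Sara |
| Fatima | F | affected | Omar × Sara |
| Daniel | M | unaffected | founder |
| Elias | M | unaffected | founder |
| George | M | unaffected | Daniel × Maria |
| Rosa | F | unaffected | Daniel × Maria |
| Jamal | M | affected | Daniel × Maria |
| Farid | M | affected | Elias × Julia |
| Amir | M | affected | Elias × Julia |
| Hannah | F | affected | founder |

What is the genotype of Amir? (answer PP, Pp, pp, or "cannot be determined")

From phenotype alone, Amir is PP or Pp.
Amir is affected so carries P and received p from Elias (pp), so Amir is Pp.

Pp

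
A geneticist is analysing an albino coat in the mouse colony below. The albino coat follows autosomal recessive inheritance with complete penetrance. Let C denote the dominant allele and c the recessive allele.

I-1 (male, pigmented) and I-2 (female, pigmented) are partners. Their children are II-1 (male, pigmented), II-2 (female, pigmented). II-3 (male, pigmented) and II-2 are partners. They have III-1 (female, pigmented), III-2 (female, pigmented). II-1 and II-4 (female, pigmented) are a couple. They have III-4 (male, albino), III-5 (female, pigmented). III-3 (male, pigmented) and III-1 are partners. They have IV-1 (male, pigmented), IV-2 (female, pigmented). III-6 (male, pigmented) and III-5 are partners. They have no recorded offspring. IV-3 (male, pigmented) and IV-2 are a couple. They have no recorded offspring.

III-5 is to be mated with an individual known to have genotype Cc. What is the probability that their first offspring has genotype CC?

II-1 is pigmented so carries C and passed c to III-4 (cc), so II-1 is Cc.
II-4 is pigmented so carries C and passed c to III-4 (cc), so II-4 is Cc.
III-5 is a pigmented offspring of II-1 (Cc) × II-4 (Cc), whose cross gives 1/4 CC : 1/2 Cc : 1/4 cc; conditioning on being pigmented, III-5 is CC with probability 1/3, Cc with probability 2/3.
Summing over parental genotype combinations, P(offspring has genotype CC) = 1/3·1/2 + 2/3·1/4 = 1/3.

1/3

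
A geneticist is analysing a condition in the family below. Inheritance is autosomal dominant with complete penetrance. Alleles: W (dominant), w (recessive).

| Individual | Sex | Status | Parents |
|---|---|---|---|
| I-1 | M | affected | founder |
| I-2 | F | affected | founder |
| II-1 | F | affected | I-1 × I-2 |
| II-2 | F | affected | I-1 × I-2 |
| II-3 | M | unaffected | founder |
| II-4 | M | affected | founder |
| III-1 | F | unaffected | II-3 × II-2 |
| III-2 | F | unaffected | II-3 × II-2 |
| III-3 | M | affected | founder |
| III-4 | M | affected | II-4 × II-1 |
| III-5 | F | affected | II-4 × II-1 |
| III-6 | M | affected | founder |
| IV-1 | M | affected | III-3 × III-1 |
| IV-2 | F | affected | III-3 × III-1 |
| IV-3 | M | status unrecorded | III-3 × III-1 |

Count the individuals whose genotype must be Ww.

Obligate heterozygotes: II-2 is affected so carries W and passed w to III-1 (ww), so II-2 is Ww; IV-1 is affected so carries W and received w from III-1 (ww), so IV-1 is Ww; IV-2 is affected so carries W and received w from III-1 (ww), so IV-2 is Ww.
Every other individual is either homozygous by phenotype or has at least one consistent homozygous assignment, so the count is 3.

3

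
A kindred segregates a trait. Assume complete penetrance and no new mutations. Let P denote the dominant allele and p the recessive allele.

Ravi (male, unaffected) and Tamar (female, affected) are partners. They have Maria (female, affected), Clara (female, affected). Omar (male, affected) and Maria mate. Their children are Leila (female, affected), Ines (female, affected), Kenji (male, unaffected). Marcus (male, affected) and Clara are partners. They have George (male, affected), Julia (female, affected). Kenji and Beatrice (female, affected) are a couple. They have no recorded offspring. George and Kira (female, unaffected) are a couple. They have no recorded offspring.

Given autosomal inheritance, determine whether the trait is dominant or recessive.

Omar and Maria are both affected yet have an unaffected child Kenji. Under a recessive model two affected parents are homozygous and every child would be affected, so the trait cannot be recessive.

dominant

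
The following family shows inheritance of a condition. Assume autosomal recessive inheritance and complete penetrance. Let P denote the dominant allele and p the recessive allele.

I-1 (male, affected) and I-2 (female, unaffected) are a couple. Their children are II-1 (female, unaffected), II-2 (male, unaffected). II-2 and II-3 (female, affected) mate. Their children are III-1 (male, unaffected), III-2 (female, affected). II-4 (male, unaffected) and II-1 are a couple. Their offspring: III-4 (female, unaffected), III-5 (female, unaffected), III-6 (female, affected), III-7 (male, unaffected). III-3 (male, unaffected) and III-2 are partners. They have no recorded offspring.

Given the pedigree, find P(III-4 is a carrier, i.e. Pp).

2/3

II-4 is unaffected so carries P and passed p to III-6 (pp), so II-4 is Pp.
II-1 is unaffected so carries P and received p from I-1 (pp), so II-1 is Pp.
Their cross gives offspring ratios 1/4 PP : 1/2 Pp : 1/4 pp. Conditioning on III-4 being unaffected, P(Pp) = 1/2 / 3/4 = 2/3.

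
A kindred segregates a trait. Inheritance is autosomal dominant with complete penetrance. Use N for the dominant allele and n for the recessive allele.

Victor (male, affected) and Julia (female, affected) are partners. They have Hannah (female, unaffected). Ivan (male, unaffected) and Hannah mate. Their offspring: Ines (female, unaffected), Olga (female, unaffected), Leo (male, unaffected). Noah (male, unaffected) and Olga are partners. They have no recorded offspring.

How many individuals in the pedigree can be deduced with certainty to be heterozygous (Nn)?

Obligate heterozygotes: Victor is affected so carries N and passed n to Hannah (nn), so Victor is Nn; Julia is affected so carries N and passed n to Hannah (nn), so Julia is Nn.
Every other individual is either homozygous by phenotype or has at least one consistent homozygous assignment, so the count is 2.

2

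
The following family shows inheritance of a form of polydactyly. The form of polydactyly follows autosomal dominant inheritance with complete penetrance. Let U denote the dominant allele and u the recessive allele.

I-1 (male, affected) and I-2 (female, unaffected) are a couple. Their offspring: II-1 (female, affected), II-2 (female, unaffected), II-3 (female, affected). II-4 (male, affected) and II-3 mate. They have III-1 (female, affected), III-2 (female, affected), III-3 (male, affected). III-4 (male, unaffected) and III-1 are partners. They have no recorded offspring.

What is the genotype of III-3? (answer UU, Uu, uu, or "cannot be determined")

cannot be determined

III-3's phenotype allows UU or Uu, and no parent or child forces a single allele at both positions; consistent genotype assignments exist with III-3 as UU or Uu.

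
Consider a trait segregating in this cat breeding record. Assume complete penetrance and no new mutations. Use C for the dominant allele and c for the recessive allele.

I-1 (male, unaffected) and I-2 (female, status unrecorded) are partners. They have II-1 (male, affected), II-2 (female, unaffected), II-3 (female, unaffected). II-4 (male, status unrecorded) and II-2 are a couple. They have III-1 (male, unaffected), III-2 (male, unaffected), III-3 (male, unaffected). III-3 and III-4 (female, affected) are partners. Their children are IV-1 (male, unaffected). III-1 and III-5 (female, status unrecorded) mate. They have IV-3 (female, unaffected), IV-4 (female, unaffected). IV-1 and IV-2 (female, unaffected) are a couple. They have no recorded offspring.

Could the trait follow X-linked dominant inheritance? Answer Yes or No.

A consistent assignment under X-linked dominant exists: I-1 X^c Y, I-2 X^C X^c, II-1 X^C Y, II-2 X^c X^c, II-3 X^c X^c, II-4 X^C Y, III-1 X^c Y, III-2 X^c Y, III-3 X^c Y, III-4 X^C X^c, III-5 X^C X^c, IV-1 X^c Y, IV-2 X^c X^c, IV-3 X^c X^c, IV-4 X^c X^c.
In this assignment every recorded phenotype matches its genotype and every non-founder's genotype is obtainable from its parents' genotypes, so the pedigree is consistent.

Yes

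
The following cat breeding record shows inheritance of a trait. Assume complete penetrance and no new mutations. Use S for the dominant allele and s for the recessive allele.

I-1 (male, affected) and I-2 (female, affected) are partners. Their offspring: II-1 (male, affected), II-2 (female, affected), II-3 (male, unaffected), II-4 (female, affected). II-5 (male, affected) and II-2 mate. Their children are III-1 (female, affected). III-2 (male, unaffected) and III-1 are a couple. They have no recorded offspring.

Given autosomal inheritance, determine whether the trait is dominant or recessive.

I-1 and I-2 are both affected yet have an unaffected child II-3. Under a recessive model two affected parents are homozygous and every child would be affected, so the trait cannot be recessive.

dominant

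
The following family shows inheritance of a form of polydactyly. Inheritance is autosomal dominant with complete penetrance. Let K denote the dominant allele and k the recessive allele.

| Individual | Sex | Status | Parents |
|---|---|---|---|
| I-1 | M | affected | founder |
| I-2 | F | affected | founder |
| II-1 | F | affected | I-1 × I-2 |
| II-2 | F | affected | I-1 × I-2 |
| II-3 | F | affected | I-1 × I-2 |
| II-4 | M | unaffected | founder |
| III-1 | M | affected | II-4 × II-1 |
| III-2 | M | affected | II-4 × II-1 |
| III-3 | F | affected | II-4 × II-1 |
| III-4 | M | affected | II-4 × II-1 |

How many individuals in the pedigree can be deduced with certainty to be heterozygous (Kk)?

Obligate heterozygotes: III-1 is affected so carries K and received k from II-4 (kk), so III-1 is Kk; III-2 is affected so carries K and received k from II-4 (kk), so III-2 is Kk; III-3 is affected so carries K and received k from II-4 (kk), so III-3 is Kk; III-4 is affected so carries K and received k from II-4 (kk), so III-4 is Kk.
Every other individual is either homozygous by phenotype or has at least one consistent homozygous assignment, so the count is 4.

4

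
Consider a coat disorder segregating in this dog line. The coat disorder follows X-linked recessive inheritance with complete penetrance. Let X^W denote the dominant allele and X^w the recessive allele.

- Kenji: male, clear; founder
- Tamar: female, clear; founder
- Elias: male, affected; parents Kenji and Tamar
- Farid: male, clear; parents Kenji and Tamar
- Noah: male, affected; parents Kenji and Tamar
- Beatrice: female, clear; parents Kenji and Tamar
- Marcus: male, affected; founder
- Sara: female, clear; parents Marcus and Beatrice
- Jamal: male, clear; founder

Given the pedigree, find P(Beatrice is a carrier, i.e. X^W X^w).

1/3

Kenji is clear, so Kenji is X^W Y.
Tamar is clear so carries W and passed w to Elias (X^w Y), so Tamar is X^W X^w.
Their cross gives offspring ratios 1/2 X^W X^W : 1/2 X^W X^w. Conditioning on Beatrice being clear, P(X^W X^w) = 1/2 / 1 = 1/2 before taking Beatrice's own offspring into account.
Marcus is affected, so Marcus is X^w Y.
Now use Beatrice's offspring. Probability of each recorded status — clear daughter Sara: 1/2 if Beatrice is X^W X^w, 1 if X^W X^W.
Bayes: P(X^W X^w) = 1/2·1/2 / (1/2·1/2 + 1/2·1) = 1/3.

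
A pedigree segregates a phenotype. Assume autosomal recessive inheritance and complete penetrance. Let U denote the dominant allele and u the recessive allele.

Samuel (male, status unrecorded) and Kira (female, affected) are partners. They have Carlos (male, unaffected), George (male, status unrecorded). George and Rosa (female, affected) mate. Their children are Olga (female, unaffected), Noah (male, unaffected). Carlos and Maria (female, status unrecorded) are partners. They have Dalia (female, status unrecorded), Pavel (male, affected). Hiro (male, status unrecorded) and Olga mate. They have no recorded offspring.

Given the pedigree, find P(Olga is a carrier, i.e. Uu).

1

Olga is unaffected so carries U and received u from Rosa (uu), so Olga is Uu, giving P(Uu) = 1.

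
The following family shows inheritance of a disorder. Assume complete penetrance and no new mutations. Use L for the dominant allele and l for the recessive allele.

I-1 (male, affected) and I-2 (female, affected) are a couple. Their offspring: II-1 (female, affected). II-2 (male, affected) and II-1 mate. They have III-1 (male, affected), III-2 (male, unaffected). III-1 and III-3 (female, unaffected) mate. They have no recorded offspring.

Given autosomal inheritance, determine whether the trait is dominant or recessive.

II-2 and II-1 are both affected yet have an unaffected child III-2. Under a recessive model two affected parents are homozygous and every child would be affected, so the trait cannot be recessive.

dominant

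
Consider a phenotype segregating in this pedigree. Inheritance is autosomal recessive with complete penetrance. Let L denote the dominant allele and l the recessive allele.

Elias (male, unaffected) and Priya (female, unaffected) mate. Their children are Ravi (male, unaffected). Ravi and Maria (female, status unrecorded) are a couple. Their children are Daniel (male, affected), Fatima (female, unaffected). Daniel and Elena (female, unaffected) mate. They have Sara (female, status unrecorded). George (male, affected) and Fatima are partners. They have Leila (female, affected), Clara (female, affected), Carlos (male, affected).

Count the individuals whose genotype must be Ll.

2

Obligate heterozygotes: Ravi is unaffected so carries L and passed l to Daniel (ll), so Ravi is Ll; Fatima is unaffected so carries L and passed l to Leila (ll), so Fatima is Ll.
Every other individual is either homozygous by phenotype or has at least one consistent homozygous assignment, so the count is 2.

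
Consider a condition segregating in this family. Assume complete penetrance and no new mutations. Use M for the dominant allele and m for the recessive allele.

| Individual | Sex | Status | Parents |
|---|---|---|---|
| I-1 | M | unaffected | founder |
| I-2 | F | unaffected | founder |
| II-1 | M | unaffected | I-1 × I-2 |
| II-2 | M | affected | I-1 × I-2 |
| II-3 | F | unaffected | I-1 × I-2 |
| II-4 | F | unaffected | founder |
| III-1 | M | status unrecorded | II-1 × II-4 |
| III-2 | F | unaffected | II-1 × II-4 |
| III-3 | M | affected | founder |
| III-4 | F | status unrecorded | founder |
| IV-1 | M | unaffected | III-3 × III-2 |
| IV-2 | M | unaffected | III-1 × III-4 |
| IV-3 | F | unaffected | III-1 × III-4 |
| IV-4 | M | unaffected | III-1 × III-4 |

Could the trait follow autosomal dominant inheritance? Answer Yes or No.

No

Under autosomal dominant, II-2 (affected, male) cannot arise from I-1 (unaffected) × I-2 (unaffected).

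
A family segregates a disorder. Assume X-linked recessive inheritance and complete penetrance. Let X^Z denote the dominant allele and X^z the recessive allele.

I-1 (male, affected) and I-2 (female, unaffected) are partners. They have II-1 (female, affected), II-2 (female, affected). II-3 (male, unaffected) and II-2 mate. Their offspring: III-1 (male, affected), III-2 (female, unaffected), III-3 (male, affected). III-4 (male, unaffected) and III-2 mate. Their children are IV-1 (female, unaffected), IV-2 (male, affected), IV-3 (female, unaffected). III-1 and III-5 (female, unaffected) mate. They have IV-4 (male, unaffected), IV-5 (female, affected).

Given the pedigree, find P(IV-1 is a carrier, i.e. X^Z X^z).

III-4 is unaffected, so III-4 is X^Z Y.
III-2 is unaffected so carries Z and received z from II-2 (X^z X^z), so III-2 is X^Z X^z.
Their cross gives offspring ratios 1/2 X^Z X^Z : 1/2 X^Z X^z. Conditioning on IV-1 being unaffected, P(X^Z X^z) = 1/2 / 1 = 1/2.

1/2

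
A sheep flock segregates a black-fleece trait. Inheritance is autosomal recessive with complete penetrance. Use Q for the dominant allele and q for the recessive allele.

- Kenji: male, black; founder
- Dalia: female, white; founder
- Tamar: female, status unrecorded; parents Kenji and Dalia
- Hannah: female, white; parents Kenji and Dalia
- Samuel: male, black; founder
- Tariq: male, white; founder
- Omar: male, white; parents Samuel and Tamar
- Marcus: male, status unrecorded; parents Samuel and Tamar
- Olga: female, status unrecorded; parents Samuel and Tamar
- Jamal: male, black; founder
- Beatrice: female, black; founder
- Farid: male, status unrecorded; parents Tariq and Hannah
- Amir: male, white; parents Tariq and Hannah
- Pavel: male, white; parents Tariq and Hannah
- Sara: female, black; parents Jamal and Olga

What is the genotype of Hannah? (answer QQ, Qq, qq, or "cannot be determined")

Qq

From phenotype alone, Hannah is QQ or Qq.
Hannah is white so carries Q and received q from Kenji (qq), so Hannah is Qq.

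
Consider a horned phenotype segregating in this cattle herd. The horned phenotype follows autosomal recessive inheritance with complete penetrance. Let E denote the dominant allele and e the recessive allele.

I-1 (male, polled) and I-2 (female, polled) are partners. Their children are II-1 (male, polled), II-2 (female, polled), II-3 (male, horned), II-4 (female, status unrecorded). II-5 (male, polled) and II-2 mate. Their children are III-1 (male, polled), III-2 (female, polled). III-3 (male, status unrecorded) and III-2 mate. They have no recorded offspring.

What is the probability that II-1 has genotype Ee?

2/3

I-1 is polled so carries E and passed e to II-3 (ee), so I-1 is Ee.
I-2 is polled so carries E and passed e to II-3 (ee), so I-2 is Ee.
Their cross gives offspring ratios 1/4 EE : 1/2 Ee : 1/4 ee. Conditioning on II-1 being polled, P(Ee) = 1/2 / 3/4 = 2/3.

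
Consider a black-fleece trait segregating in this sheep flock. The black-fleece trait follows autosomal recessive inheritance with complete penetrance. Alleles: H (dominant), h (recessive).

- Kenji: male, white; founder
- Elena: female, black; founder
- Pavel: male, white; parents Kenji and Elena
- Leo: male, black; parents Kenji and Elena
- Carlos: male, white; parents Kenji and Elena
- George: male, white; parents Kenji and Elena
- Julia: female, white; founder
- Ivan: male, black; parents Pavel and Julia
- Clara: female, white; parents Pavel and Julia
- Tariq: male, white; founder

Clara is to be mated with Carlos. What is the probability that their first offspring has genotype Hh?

1/2

Pavel is white so carries H and received h from Elena (hh), so Pavel is Hh.
Julia is white so carries H and passed h to Ivan (hh), so Julia is Hh.
Clara is a white offspring of Pavel (Hh) × Julia (Hh), whose cross gives 1/4 HH : 1/2 Hh : 1/4 hh; conditioning on being white, Clara is HH with probability 1/3, Hh with probability 2/3.
Carlos is white so carries H and received h from Elena (hh), so Carlos is Hh.
Summing over parental genotype combinations, P(offspring has genotype Hh) = 1/3·1/2 + 2/3·1/2 = 1/2.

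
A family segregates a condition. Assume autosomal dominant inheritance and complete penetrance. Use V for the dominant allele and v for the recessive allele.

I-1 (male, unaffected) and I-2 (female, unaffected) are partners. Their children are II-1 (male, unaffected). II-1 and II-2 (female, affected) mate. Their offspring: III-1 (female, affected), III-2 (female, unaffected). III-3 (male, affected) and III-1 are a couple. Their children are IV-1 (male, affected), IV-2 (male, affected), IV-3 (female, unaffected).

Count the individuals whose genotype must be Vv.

3

Obligate heterozygotes: II-2 is affected so carries V and passed v to III-2 (vv), so II-2 is Vv; III-1 is affected so carries V and received v from II-1 (vv), so III-1 is Vv; III-3 is affected so carries V and passed v to IV-3 (vv), so III-3 is Vv.
Every other individual is either homozygous by phenotype or has at least one consistent homozygous assignment, so the count is 3.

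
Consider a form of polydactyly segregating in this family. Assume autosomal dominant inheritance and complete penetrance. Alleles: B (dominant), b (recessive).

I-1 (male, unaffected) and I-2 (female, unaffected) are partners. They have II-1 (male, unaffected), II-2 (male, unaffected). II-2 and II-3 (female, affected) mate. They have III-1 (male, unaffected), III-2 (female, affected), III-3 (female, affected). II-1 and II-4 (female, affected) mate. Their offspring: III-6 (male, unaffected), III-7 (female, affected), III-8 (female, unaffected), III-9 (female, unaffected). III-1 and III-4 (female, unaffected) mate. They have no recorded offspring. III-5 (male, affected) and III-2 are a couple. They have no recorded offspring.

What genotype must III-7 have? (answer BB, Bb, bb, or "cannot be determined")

Bb

From phenotype alone, III-7 is BB or Bb.
III-7 is affected so carries B and received b from II-1 (bb), so III-7 is Bb.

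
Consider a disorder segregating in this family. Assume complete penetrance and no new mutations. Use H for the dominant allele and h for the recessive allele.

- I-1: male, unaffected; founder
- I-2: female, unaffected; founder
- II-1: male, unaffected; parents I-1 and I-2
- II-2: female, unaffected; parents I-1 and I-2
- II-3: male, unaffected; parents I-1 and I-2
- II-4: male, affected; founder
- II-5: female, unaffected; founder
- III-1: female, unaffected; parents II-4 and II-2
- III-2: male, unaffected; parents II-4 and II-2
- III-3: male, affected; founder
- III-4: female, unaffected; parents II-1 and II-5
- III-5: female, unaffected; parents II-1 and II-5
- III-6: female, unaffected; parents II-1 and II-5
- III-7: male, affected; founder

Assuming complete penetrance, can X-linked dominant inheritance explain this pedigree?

No

Under X-linked dominant, III-1 (unaffected, female) cannot arise from II-4 (affected) × II-2 (unaffected).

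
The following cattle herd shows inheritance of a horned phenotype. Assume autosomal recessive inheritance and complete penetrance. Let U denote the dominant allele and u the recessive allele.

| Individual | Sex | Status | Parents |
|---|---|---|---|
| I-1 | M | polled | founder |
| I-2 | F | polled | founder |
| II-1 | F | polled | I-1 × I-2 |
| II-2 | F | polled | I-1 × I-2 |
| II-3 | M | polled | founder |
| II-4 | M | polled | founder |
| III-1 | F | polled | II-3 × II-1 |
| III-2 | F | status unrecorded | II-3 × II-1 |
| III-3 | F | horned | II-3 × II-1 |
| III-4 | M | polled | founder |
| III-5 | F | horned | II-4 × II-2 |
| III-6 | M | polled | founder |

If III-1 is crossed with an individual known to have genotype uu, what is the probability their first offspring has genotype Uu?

2/3

II-3 is polled so carries U and passed u to III-3 (uu), so II-3 is Uu.
II-1 is polled so carries U and passed u to III-3 (uu), so II-1 is Uu.
III-1 is a polled offspring of II-3 (Uu) × II-1 (Uu), whose cross gives 1/4 UU : 1/2 Uu : 1/4 uu; conditioning on being polled, III-1 is UU with probability 1/3, Uu with probability 2/3.
Summing over parental genotype combinations, P(offspring has genotype Uu) = 1/3·1 + 2/3·1/2 = 2/3.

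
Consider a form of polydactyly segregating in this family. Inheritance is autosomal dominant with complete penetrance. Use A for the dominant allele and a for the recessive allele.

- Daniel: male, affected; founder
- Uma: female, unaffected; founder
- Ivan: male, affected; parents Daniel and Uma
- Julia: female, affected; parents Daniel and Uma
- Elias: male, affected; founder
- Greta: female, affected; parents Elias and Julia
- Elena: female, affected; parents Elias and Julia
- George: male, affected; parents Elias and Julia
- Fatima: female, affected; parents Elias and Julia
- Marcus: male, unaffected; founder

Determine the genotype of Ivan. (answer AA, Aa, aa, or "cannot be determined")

Aa

From phenotype alone, Ivan is AA or Aa.
Ivan is affected so carries A and received a from Uma (aa), so Ivan is Aa.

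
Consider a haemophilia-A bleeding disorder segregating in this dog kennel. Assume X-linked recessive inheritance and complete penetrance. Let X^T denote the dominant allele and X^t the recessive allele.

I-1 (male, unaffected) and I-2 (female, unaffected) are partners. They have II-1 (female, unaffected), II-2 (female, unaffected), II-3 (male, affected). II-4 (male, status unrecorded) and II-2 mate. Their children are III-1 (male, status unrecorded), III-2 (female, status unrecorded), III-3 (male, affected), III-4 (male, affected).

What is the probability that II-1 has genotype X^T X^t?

1/2

I-1 is unaffected, so I-1 is X^T Y.
I-2 is unaffected so carries T and passed t to II-2 (X^T X^t, whose T came from I-1), so I-2 is X^T X^t.
Their cross gives offspring ratios 1/2 X^T X^T : 1/2 X^T X^t. Conditioning on II-1 being unaffected, P(X^T X^t) = 1/2 / 1 = 1/2.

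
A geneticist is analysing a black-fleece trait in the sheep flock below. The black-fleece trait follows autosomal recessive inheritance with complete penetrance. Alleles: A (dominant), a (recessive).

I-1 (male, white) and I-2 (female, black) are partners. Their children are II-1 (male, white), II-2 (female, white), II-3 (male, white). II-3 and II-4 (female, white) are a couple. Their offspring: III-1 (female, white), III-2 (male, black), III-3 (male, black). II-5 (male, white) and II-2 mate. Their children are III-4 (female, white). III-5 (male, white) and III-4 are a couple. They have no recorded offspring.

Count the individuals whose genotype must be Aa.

4

Obligate heterozygotes: II-1 is white so carries A and received a from I-2 (aa), so II-1 is Aa; II-2 is white so carries A and received a from I-2 (aa), so II-2 is Aa; II-3 is white so carries A and received a from I-2 (aa), so II-3 is Aa; II-4 is white so carries A and passed a to III-2 (aa), so II-4 is Aa.
Every other individual is either homozygous by phenotype or has at least one consistent homozygous assignment, so the count is 4.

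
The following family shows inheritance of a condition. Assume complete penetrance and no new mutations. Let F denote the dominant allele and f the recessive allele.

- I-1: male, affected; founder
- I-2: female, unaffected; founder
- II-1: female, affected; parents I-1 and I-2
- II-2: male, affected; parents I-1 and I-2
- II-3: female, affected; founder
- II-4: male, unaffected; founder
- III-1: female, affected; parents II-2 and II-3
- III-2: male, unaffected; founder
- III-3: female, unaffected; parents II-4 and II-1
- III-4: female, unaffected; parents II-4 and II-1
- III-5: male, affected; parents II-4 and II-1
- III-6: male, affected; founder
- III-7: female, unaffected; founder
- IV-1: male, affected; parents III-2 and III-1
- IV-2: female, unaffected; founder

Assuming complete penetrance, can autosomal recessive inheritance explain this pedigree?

A consistent assignment under autosomal recessive exists: I-1 ff, I-2 Ff, II-1 ff, II-2 ff, II-3 ff, II-4 Ff, III-1 ff, III-2 Ff, III-3 Ff, III-4 Ff, III-5 ff, III-6 ff, III-7 FF, IV-1 ff, IV-2 FF.
In this assignment every recorded phenotype matches its genotype and every non-founder's genotype is obtainable from its parents' genotypes, so the pedigree is consistent.

Yes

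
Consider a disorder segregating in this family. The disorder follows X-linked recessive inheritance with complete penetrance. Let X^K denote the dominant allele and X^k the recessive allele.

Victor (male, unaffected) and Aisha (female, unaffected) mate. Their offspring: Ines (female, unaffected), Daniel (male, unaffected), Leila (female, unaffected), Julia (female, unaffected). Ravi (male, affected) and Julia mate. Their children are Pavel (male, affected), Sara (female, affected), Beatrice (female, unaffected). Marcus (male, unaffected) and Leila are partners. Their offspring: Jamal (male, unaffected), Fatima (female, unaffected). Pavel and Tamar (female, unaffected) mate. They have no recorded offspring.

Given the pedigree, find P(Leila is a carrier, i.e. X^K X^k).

Victor is unaffected, so Victor is X^K Y.
Aisha is unaffected so carries K and passed k to Julia (X^K X^k, whose K came from Victor), so Aisha is X^K X^k.
Their cross gives offspring ratios 1/2 X^K X^K : 1/2 X^K X^k. Conditioning on Leila being unaffected, P(X^K X^k) = 1/2 / 1 = 1/2 before taking Leila's own offspring into account.
Marcus is unaffected, so Marcus is X^K Y.
Now use Leila's offspring. Probability of each recorded status — unaffected son Jamal: 1/2 if Leila is X^K X^k, 1 if X^K X^K. (Fatima: equally likely either way, so uninformative.)
Bayes: P(X^K X^k) = 1/2·1/2 / (1/2·1/2 + 1/2·1) = 1/3.

1/3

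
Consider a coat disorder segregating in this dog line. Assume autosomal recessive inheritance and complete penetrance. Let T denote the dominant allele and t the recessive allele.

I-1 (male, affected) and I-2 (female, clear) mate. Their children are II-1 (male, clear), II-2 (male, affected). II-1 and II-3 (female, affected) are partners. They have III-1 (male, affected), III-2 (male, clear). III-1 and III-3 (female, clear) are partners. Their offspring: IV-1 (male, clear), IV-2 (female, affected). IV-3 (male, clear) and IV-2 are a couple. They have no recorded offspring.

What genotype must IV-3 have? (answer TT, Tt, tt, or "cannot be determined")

IV-3's phenotype allows TT or Tt, and no parent or child forces a single allele at both positions; consistent genotype assignments exist with IV-3 as TT or Tt.

cannot be determined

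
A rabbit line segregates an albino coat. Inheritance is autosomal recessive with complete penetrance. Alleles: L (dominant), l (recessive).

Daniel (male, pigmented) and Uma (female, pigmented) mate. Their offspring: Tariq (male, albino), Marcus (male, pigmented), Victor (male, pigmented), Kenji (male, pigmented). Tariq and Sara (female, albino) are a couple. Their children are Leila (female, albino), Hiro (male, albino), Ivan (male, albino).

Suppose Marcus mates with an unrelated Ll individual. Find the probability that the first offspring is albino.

1/6

Daniel is pigmented so carries L and passed l to Tariq (ll), so Daniel is Ll.
Uma is pigmented so carries L and passed l to Tariq (ll), so Uma is Ll.
Marcus is a pigmented offspring of Daniel (Ll) × Uma (Ll), whose cross gives 1/4 LL : 1/2 Ll : 1/4 ll; conditioning on being pigmented, Marcus is LL with probability 1/3, Ll with probability 2/3.
Summing over parental genotype combinations, P(offspring is albino) = 2/3·1/4 = 1/6.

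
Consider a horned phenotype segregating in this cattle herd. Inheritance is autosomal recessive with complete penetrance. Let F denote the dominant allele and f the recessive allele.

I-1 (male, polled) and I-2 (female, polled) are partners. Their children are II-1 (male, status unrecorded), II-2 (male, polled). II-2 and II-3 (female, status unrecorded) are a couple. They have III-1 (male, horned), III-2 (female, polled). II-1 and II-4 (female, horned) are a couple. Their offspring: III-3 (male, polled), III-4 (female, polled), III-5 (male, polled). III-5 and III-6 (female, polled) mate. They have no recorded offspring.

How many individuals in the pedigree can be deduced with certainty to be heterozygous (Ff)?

Obligate heterozygotes: II-2 is polled so carries F and passed f to III-1 (ff), so II-2 is Ff; III-3 is polled so carries F and received f from II-4 (ff), so III-3 is Ff; III-4 is polled so carries F and received f from II-4 (ff), so III-4 is Ff; III-5 is polled so carries F and received f from II-4 (ff), so III-5 is Ff.
Every other individual is either homozygous by phenotype or has at least one consistent homozygous assignment, so the count is 4.

4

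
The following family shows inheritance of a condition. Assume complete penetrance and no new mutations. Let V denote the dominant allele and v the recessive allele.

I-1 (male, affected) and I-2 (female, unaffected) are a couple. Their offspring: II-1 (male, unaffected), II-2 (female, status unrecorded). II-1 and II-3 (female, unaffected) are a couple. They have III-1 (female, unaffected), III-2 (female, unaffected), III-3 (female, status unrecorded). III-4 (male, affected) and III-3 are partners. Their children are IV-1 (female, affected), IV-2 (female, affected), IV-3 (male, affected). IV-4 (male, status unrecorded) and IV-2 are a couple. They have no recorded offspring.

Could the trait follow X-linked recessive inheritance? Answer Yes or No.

Yes

A consistent assignment under X-linked recessive exists: I-1 X^v Y, I-2 X^V X^V, II-1 X^V Y, II-2 X^V X^v, II-3 X^V X^v, III-1 X^V X^V, III-2 X^V X^V, III-3 X^V X^v, III-4 X^v Y, IV-1 X^v X^v, IV-2 X^v X^v, IV-3 X^v Y, IV-4 X^V Y.
In this assignment every recorded phenotype matches its genotype and every non-founder's genotype is obtainable from its parents' genotypes, so the pedigree is consistent.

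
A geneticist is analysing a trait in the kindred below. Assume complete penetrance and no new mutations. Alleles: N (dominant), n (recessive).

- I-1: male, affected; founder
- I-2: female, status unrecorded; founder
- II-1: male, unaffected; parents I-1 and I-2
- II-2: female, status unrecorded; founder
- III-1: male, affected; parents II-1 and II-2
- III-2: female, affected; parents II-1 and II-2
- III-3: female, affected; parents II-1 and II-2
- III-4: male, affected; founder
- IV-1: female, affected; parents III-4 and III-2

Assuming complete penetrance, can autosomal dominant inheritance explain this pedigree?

Yes

A consistent assignment under autosomal dominant exists: I-1 Nn, I-2 Nn, II-1 nn, II-2 NN, III-1 Nn, III-2 Nn, III-3 Nn, III-4 NN, IV-1 NN.
In this assignment every recorded phenotype matches its genotype and every non-founder's genotype is obtainable from its parents' genotypes, so the pedigree is consistent.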